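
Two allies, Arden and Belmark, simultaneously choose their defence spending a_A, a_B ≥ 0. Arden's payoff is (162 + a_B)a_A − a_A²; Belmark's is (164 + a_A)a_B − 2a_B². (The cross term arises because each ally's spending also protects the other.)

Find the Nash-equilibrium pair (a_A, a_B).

116, 70

Expanding Arden's payoff: 162a_A + a_Ba_A − a_A².
∂π/∂a_A = 162 + a_B − 2a_A = 0, so a_A = 81 + 0.5a_B.
Likewise for Belmark: a_B = 41 + 0.25a_A.
Substituting the second reaction function into the first: a_A = 81 + 0.5(41 + 0.25a_A), which gives 0.875a_A = 101.5 ⇒ a_A = 116.
Then a_B = 41 + 0.25·116 = 70.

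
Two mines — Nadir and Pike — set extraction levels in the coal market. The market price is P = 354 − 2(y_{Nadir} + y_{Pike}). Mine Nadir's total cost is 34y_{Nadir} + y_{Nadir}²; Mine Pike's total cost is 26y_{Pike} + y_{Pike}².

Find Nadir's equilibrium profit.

Mine Nadir's profit: π = y_{Nadir}(354 − 2(y_{Nadir} + y_{Pike})) − 34y_{Nadir} − y_{Nadir}².
∂π/∂y_{Nadir} = 320 − 6y_{Nadir} − 2y_{Pike} = 0, so y_{Nadir} = 160/3 − (1/3)y_{Pike}.
By the same steps for Pike: y_{Pike} = 164/3 − (1/3)y_{Nadir}.
Plugging y_{Pike} into Nadir's best response: y_{Nadir} = 160/3 − (1/3)(164/3 − (1/3)y_{Nadir}) ⇒ (8/9)y_{Nadir} = 316/9, so y_{Nadir} = 39.5.
Then y_{Pike} = 164/3 − (1/3)·39.5 = 41.5.
Price P = 354 − 2·81 = 192.
Nadir's profit: (192 − 34)·39.5 − (39.5)² = 4680.75.

4680.75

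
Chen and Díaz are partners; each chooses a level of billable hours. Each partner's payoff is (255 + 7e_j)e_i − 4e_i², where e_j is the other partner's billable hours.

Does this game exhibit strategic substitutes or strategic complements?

Chen's payoff is (255 + 7e_D)e_C − 4e_C².
∂π/∂e_C = 255 + 7e_D − 8e_C = 0, so e_C = 31.875 + 0.875e_D.
The best-response slope de_C/de_D = 0.875 > 0: the reaction function is upward-sloping, so the choices are strategic complements.

strategic complements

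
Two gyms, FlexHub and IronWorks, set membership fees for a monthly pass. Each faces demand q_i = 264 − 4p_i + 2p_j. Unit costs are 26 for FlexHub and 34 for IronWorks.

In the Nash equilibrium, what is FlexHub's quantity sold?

FlexHub's profit: π = (p_{FlexHub} − 26)(264 − 4p_{FlexHub} + 2p_{IronWorks}).
∂π/∂p_{FlexHub} = 368 − 8p_{FlexHub} + 2p_{IronWorks} = 0 ⇒ p_{FlexHub} = 46 + 0.25p_{IronWorks}.
Similarly p_{IronWorks} = 50 + 0.25p_{FlexHub}.
Solving the two reaction functions simultaneously: (1 − (0.25)(0.25))p_{FlexHub} = 46 + 0.25·50, so 0.9375p_{FlexHub} = 58.5 and p_{FlexHub} = 62.4.
Then p_{IronWorks} = 50 + 0.25·62.4 = 65.6.
q_{FlexHub} = 264 − 4·62.4 + 2·65.6 = 145.6.

145.6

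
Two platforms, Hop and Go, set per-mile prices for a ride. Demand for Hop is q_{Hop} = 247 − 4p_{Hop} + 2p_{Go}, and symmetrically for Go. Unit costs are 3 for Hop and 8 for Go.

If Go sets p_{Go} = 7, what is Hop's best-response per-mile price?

Hop's profit: π = (p_{Hop} − 3)(247 − 4p_{Hop} + 2p_{Go}).
∂π/∂p_{Hop} = 259 − 8p_{Hop} + 2p_{Go} = 0 ⇒ p_{Hop} = 32.375 + 0.25p_{Go}.
At p_{Go} = 7: p_{Hop} = 32.375 + 0.25·7 = 34.125.

34.125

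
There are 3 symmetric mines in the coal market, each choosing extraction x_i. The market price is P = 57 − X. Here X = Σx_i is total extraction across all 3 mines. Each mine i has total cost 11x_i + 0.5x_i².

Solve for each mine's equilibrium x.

A representative mine's profit is π_i = x_i(57 − X) − 11x_i − 0.5x_i², with X = x_i + Σ_{j≠i} x_j.
First-order condition: 46 − 3x_i − Σ_{j≠i} x_j = 0.
Imposing symmetry (x_j = x for all j) turns Σ_{j≠i} x_j into 2x, so 46 = 5x and x = 9.2.

9.2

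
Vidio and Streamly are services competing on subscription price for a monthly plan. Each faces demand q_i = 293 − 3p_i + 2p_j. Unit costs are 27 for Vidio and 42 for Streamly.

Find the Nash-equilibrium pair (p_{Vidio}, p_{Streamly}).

96.3125, 101.9375

Vidio's profit: π = (p_{Vidio} − 27)(293 − 3p_{Vidio} + 2p_{Streamly}).
∂π/∂p_{Vidio} = 374 − 6p_{Vidio} + 2p_{Streamly} = 0 ⇒ p_{Vidio} = 187/3 + (1/3)p_{Streamly}.
Similarly p_{Streamly} = 419/6 + (1/3)p_{Vidio}.
Plugging p_{Streamly} into Vidio's best response: p_{Vidio} = 187/3 + (1/3)(419/6 + (1/3)p_{Vidio}) ⇒ (8/9)p_{Vidio} = 1541/18, so p_{Vidio} = 96.3125.
Then p_{Streamly} = 419/6 + (1/3)·96.3125 = 101.9375.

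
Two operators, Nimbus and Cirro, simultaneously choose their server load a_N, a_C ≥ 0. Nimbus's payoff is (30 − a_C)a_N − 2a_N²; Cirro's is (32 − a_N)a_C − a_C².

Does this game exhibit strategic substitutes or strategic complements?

strategic substitutes

Expanding Nimbus's payoff: 30a_N − a_Ca_N − 2a_N².
∂π/∂a_N = 30 − a_C − 4a_N = 0, so a_N = 7.5 − 0.25a_C.
The best-response slope da_N/da_C = −0.25 < 0: the reaction function is downward-sloping, so the choices are strategic substitutes.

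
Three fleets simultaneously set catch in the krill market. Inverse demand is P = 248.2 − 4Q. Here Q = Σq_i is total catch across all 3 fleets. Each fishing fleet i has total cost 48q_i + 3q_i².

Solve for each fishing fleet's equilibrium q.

9.1

A representative fishing fleet's profit is π_i = q_i(248.2 − 4Q) − 48q_i − 3q_i², with Q = q_i + Σ_{j≠i} q_j.
First-order condition: 200.2 − 14q_i − 4Σ_{j≠i} q_j = 0.
Imposing symmetry (q_j = q for all j) turns Σ_{j≠i} q_j into 2q, so 200.2 = 22q and q = 9.1.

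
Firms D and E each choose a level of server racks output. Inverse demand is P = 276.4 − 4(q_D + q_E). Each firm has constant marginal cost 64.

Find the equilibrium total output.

Firm D's profit: π = q_D(276.4 − 4(q_D + q_E)) − 64q_D.
∂π/∂q_D = 212.4 − 8q_D − 4q_E = 0, so q_D = 26.55 − 0.5q_E.
By symmetry q_E = q_D; substituting into the reaction function, 1.5q_D = 26.55 and q_D = 17.7.
Total output: 17.7 + 17.7 = 35.4.

35.4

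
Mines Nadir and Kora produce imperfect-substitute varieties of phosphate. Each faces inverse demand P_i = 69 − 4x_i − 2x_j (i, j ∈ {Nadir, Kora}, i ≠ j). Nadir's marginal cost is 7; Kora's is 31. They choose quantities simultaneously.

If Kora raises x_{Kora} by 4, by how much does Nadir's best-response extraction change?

-1

Mine Nadir's profit: π = x_{Nadir}(69 − 4x_{Nadir} − 2x_{Kora}) − 7x_{Nadir}.
∂π/∂x_{Nadir} = 62 − 8x_{Nadir} − 2x_{Kora} = 0 ⇒ x_{Nadir} = 7.75 − 0.25x_{Kora}.
The reaction-function slope is −0.25, so a 4-unit rise in x_{Kora} moves x_{Nadir} by −0.25 × 4 = −1. Nadir's best response falls — the actions are strategic substitutes.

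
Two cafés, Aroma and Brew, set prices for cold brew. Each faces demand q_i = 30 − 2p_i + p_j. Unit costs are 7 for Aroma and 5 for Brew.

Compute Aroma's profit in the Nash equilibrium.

109.52

Aroma's profit: π = (p_{Aroma} − 7)(30 − 2p_{Aroma} + p_{Brew}).
∂π/∂p_{Aroma} = 44 − 4p_{Aroma} + p_{Brew} = 0 ⇒ p_{Aroma} = 11 + 0.25p_{Brew}.
Similarly p_{Brew} = 10 + 0.25p_{Aroma}.
Plugging p_{Brew} into Aroma's best response: p_{Aroma} = 11 + 0.25(10 + 0.25p_{Aroma}) ⇒ 0.9375p_{Aroma} = 13.5, so p_{Aroma} = 14.4.
Then p_{Brew} = 10 + 0.25·14.4 = 13.6.
q_{Aroma} = 30 − 2·14.4 + 13.6 = 14.8.
Profit = (14.4 − 7)·14.8 = 109.52.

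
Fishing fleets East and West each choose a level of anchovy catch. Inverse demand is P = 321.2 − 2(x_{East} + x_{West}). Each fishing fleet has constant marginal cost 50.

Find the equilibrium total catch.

90.4

Fishing fleet East's profit: π = x_{East}(321.2 − 2(x_{East} + x_{West})) − 50x_{East}.
∂π/∂x_{East} = 271.2 − 4x_{East} − 2x_{West} = 0, so x_{East} = 67.8 − 0.5x_{West}.
Setting x_{East} = x_{West} in the reaction function: x_{East} = 67.8 − 0.5x_{East}, so x_{East} = 67.8 / 1.5 = 45.2.
Total catch: 45.2 + 45.2 = 90.4.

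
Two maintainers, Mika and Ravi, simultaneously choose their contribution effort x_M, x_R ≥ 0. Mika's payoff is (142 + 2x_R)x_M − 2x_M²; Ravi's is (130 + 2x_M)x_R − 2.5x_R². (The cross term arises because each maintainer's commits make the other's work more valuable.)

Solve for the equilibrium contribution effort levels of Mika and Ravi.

Expanding Mika's payoff: 142x_M + 2x_Rx_M − 2x_M².
∂π/∂x_M = 142 + 2x_R − 4x_M = 0, so x_M = 35.5 + 0.5x_R.
Likewise for Ravi: x_R = 26 + 0.4x_M.
Plugging x_R into Mika's best response: x_M = 35.5 + 0.5(26 + 0.4x_M) ⇒ 0.8x_M = 48.5, so x_M = 60.625.
Then x_R = 26 + 0.4·60.625 = 50.25.

60.625, 50.25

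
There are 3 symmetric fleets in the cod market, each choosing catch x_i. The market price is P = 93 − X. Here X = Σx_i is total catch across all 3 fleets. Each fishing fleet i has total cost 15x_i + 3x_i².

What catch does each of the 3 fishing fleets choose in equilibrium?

7.8

A representative fishing fleet's profit is π_i = x_i(93 − X) − 15x_i − 3x_i², with X = x_i + Σ_{j≠i} x_j.
First-order condition: 78 − 8x_i − Σ_{j≠i} x_j = 0.
In a symmetric equilibrium every fishing fleet chooses the same x, so Σ_{j≠i} x_j = 2x. The condition becomes 78 − 10x = 0, giving x = 78/10 = 7.8.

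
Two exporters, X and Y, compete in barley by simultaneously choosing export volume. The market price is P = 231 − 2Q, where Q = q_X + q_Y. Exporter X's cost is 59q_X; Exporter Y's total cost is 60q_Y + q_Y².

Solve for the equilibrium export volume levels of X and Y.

Exporter X's profit: π = q_X(231 − 2(q_X + q_Y)) − 59q_X.
∂π/∂q_X = 172 − 4q_X − 2q_Y = 0, so q_X = 43 − 0.5q_Y.
For Y: ∂π/∂q_Y = 171 − 6q_Y − 2q_X = 0 ⇒ q_Y = 28.5 − (1/3)q_X.
Substituting the second reaction function into the first: q_X = 43 − 0.5(28.5 − (1/3)q_X), which gives (5/6)q_X = 28.75 ⇒ q_X = 34.5.
Then q_Y = 28.5 − (1/3)·34.5 = 17.

34.5, 17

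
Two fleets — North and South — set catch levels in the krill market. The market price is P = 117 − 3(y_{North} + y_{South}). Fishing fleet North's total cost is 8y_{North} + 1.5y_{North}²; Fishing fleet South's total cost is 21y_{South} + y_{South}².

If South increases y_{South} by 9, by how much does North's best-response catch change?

-3

Fishing fleet North's profit: π = y_{North}(117 − 3(y_{North} + y_{South})) − 8y_{North} − 1.5y_{North}².
∂π/∂y_{North} = 109 − 9y_{North} − 3y_{South} = 0, so y_{North} = 109/9 − (1/3)y_{South}.
The reaction-function slope is −1/3, so a 9-unit rise in y_{South} moves y_{North} by −1/3 × 9 = −3. North's best response falls — the actions are strategic substitutes.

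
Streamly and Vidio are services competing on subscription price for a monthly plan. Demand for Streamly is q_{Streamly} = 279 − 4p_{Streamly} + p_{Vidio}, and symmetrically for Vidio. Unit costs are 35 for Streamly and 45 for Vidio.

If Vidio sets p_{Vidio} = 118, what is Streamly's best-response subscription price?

67.125

Streamly's profit: π = (p_{Streamly} − 35)(279 − 4p_{Streamly} + p_{Vidio}).
∂π/∂p_{Streamly} = 419 − 8p_{Streamly} + p_{Vidio} = 0 ⇒ p_{Streamly} = 52.375 + 0.125p_{Vidio}.
At p_{Vidio} = 118: p_{Streamly} = 52.375 + 0.125·118 = 67.125.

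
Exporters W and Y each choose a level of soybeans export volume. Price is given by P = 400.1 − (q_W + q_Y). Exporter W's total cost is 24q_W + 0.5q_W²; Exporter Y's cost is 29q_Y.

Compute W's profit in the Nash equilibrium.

Exporter W's profit: π = q_W(400.1 − (q_W + q_Y)) − 24q_W − 0.5q_W².
∂π/∂q_W = 376.1 − 3q_W − q_Y = 0, so q_W = 3761/30 − (1/3)q_Y.
For Y: ∂π/∂q_Y = 371.1 − 2q_Y − q_W = 0 ⇒ q_Y = 185.55 − 0.5q_W.
Substituting the second reaction function into the first: q_W = 3761/30 − (1/3)(185.55 − 0.5q_W), which gives (5/6)q_W = 3811/60 ⇒ q_W = 76.22.
Then q_Y = 185.55 − 0.5·76.22 = 147.44.
Price P = 400.1 − 223.66 = 176.44.
W's profit: (176.44 − 24)·76.22 − 0.5(76.22)² = 8714.2326.

8714.2326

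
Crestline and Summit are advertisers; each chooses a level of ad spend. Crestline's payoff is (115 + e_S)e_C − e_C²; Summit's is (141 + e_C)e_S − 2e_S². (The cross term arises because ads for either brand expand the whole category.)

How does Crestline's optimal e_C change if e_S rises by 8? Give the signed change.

Expanding Crestline's payoff: 115e_C + e_Se_C − e_C².
∂π/∂e_C = 115 + e_S − 2e_C = 0, so e_C = 57.5 + 0.5e_S.
The reaction-function slope is 0.5, so an 8-unit rise in e_S moves e_C by 0.5 × 8 = 4. Crestline's best response rises — the actions are strategic complements.

4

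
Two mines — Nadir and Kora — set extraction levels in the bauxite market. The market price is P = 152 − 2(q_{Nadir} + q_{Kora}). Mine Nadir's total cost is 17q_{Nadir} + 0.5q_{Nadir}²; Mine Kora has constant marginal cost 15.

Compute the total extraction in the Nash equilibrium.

42.5625

Mine Nadir's profit: π = q_{Nadir}(152 − 2(q_{Nadir} + q_{Kora})) − 17q_{Nadir} − 0.5q_{Nadir}².
∂π/∂q_{Nadir} = 135 − 5q_{Nadir} − 2q_{Kora} = 0, so q_{Nadir} = 27 − 0.4q_{Kora}.
For Kora: ∂π/∂q_{Kora} = 137 − 4q_{Kora} − 2q_{Nadir} = 0 ⇒ q_{Kora} = 34.25 − 0.5q_{Nadir}.
Substituting the second reaction function into the first: q_{Nadir} = 27 − 0.4(34.25 − 0.5q_{Nadir}), which gives 0.8q_{Nadir} = 13.3 ⇒ q_{Nadir} = 16.625.
Then q_{Kora} = 34.25 − 0.5·16.625 = 25.9375.
Total extraction: 16.625 + 25.9375 = 42.5625.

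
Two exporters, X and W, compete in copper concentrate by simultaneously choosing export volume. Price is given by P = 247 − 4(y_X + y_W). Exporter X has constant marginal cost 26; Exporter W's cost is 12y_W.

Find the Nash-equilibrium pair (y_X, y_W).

17.25, 20.75

Exporter X's profit: π = y_X(247 − 4(y_X + y_W)) − 26y_X.
∂π/∂y_X = 221 − 8y_X − 4y_W = 0, so y_X = 27.625 − 0.5y_W.
By the same steps for W: y_W = 29.375 − 0.5y_X.
Solving the two reaction functions simultaneously: (1 − (−0.5)(−0.5))y_X = 27.625 − 0.5·29.375, so 0.75y_X = 12.9375 and y_X = 17.25.
Then y_W = 29.375 − 0.5·17.25 = 20.75.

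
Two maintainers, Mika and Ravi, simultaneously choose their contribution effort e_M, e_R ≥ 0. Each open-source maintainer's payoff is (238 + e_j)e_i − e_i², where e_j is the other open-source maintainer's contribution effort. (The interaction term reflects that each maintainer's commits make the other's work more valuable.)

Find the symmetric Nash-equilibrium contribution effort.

Mika's payoff is (238 + e_R)e_M − e_M².
∂π/∂e_M = 238 + e_R − 2e_M = 0, so e_M = 119 + 0.5e_R.
By symmetry e_R = e_M; substituting into the reaction function, 0.5e_M = 119 and e_M = 238.

238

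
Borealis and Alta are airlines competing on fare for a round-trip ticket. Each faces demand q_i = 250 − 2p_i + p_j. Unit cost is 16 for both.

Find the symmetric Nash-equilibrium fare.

94

Borealis's profit: π = (p_{Borealis} − 16)(250 − 2p_{Borealis} + p_{Alta}).
∂π/∂p_{Borealis} = 282 − 4p_{Borealis} + p_{Alta} = 0 ⇒ p_{Borealis} = 70.5 + 0.25p_{Alta}.
By symmetry p_{Alta} = p_{Borealis}; substituting into the reaction function, 0.75p_{Borealis} = 70.5 and p_{Borealis} = 94.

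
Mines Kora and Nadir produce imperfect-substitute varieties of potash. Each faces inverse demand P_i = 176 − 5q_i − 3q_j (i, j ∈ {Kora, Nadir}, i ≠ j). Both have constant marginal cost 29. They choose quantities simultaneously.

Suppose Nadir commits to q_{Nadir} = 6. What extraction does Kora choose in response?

12.9

Mine Kora's profit: π = q_{Kora}(176 − 5q_{Kora} − 3q_{Nadir}) − 29q_{Kora}.
∂π/∂q_{Kora} = 147 − 10q_{Kora} − 3q_{Nadir} = 0 ⇒ q_{Kora} = 14.7 − 0.3q_{Nadir}.
At q_{Nadir} = 6: q_{Kora} = 14.7 − 0.3·6 = 12.9.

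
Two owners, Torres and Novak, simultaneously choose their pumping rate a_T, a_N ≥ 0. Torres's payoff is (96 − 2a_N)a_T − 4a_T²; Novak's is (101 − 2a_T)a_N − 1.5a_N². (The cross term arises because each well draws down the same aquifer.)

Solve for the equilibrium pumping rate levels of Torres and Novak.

Expanding Torres's payoff: 96a_T − 2a_Na_T − 4a_T².
∂π/∂a_T = 96 − 2a_N − 8a_T = 0, so a_T = 12 − 0.25a_N.
Likewise for Novak: a_N = 101/3 − (2/3)a_T.
Solving the two reaction functions simultaneously: (1 − (−0.25)(−2/3))a_T = 12 − 0.25·(101/3), so (5/6)a_T = 43/12 and a_T = 4.3.
Then a_N = 101/3 − (2/3)·4.3 = 30.8.

4.3, 30.8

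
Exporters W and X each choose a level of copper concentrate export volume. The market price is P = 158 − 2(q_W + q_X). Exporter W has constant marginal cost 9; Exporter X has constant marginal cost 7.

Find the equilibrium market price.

Exporter W's profit: π = q_W(158 − 2(q_W + q_X)) − 9q_W.
∂π/∂q_W = 149 − 4q_W − 2q_X = 0, so q_W = 37.25 − 0.5q_X.
By the same steps for X: q_X = 37.75 − 0.5q_W.
Solving the two reaction functions simultaneously: (1 − (−0.5)(−0.5))q_W = 37.25 − 0.5·37.75, so 0.75q_W = 18.375 and q_W = 24.5.
Then q_X = 37.75 − 0.5·24.5 = 25.5.
Equilibrium price: P = 158 − 2·50 = 58.

58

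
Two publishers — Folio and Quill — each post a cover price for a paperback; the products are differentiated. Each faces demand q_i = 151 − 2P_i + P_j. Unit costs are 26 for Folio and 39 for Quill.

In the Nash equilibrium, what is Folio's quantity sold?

86.8

Folio's profit: π = (P_{Folio} − 26)(151 − 2P_{Folio} + P_{Quill}).
∂π/∂P_{Folio} = 203 − 4P_{Folio} + P_{Quill} = 0 ⇒ P_{Folio} = 50.75 + 0.25P_{Quill}.
Similarly P_{Quill} = 57.25 + 0.25P_{Folio}.
Plugging P_{Quill} into Folio's best response: P_{Folio} = 50.75 + 0.25(57.25 + 0.25P_{Folio}) ⇒ 0.9375P_{Folio} = 65.0625, so P_{Folio} = 69.4.
Then P_{Quill} = 57.25 + 0.25·69.4 = 74.6.
q_{Folio} = 151 − 2·69.4 + 74.6 = 86.8.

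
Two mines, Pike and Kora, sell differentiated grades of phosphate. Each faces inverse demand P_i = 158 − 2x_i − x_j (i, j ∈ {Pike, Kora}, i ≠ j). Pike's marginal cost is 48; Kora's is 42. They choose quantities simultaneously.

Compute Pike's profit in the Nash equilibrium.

933.12

Mine Pike's profit: π = x_{Pike}(158 − 2x_{Pike} − x_{Kora}) − 48x_{Pike}.
∂π/∂x_{Pike} = 110 − 4x_{Pike} − x_{Kora} = 0 ⇒ x_{Pike} = 27.5 − 0.25x_{Kora}.
Similarly x_{Kora} = 29 − 0.25x_{Pike}.
Solving the two reaction functions simultaneously: (1 − (−0.25)(−0.25))x_{Pike} = 27.5 − 0.25·29, so 0.9375x_{Pike} = 20.25 and x_{Pike} = 21.6.
Then x_{Kora} = 29 − 0.25·21.6 = 23.6.
P_{Pike} = 158 − 2·21.6 − 23.6 = 91.2.
Profit = (91.2 − 48)·21.6 = 933.12.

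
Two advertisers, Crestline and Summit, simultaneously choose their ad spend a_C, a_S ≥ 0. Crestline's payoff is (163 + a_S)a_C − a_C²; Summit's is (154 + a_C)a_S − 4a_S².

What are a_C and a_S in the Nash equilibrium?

97.2, 31.4

Expanding Crestline's payoff: 163a_C + a_Sa_C − a_C².
∂π/∂a_C = 163 + a_S − 2a_C = 0, so a_C = 81.5 + 0.5a_S.
Likewise for Summit: a_S = 19.25 + 0.125a_C.
Solving the two reaction functions simultaneously: (1 − (0.5)(0.125))a_C = 81.5 + 0.5·19.25, so 0.9375a_C = 91.125 and a_C = 97.2.
Then a_S = 19.25 + 0.125·97.2 = 31.4.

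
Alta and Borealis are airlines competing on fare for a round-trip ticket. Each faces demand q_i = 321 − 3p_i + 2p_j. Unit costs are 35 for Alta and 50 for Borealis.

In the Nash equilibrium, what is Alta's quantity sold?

222.9375

Alta's profit: π = (p_{Alta} − 35)(321 − 3p_{Alta} + 2p_{Borealis}).
∂π/∂p_{Alta} = 426 − 6p_{Alta} + 2p_{Borealis} = 0 ⇒ p_{Alta} = 71 + (1/3)p_{Borealis}.
Similarly p_{Borealis} = 78.5 + (1/3)p_{Alta}.
Plugging p_{Borealis} into Alta's best response: p_{Alta} = 71 + (1/3)(78.5 + (1/3)p_{Alta}) ⇒ (8/9)p_{Alta} = 583/6, so p_{Alta} = 109.3125.
Then p_{Borealis} = 78.5 + (1/3)·109.3125 = 114.9375.
q_{Alta} = 321 − 3·109.3125 + 2·114.9375 = 222.9375.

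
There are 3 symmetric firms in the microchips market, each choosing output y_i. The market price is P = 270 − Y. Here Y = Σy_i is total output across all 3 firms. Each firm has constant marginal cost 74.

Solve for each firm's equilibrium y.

49

A representative firm's profit is π_i = y_i(270 − Y) − 74y_i, with Y = y_i + Σ_{j≠i} y_j.
First-order condition: 196 − 2y_i − Σ_{j≠i} y_j = 0.
In a symmetric equilibrium every firm chooses the same y, so Σ_{j≠i} y_j = 2y. The condition becomes 196 − 4y = 0, giving y = 196/4 = 49.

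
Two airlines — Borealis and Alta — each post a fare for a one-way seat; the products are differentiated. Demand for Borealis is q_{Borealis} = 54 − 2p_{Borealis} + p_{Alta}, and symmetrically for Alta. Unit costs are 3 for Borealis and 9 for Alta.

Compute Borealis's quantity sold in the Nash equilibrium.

35.6

Borealis's profit: π = (p_{Borealis} − 3)(54 − 2p_{Borealis} + p_{Alta}).
∂π/∂p_{Borealis} = 60 − 4p_{Borealis} + p_{Alta} = 0 ⇒ p_{Borealis} = 15 + 0.25p_{Alta}.
Similarly p_{Alta} = 18 + 0.25p_{Borealis}.
Substituting the second reaction function into the first: p_{Borealis} = 15 + 0.25(18 + 0.25p_{Borealis}), which gives 0.9375p_{Borealis} = 19.5 ⇒ p_{Borealis} = 20.8.
Then p_{Alta} = 18 + 0.25·20.8 = 23.2.
q_{Borealis} = 54 − 2·20.8 + 23.2 = 35.6.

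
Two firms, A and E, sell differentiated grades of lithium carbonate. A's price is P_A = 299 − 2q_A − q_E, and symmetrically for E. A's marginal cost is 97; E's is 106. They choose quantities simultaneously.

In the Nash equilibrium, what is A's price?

179

Firm A's profit: π = q_A(299 − 2q_A − q_E) − 97q_A.
∂π/∂q_A = 202 − 4q_A − q_E = 0 ⇒ q_A = 50.5 − 0.25q_E.
Similarly q_E = 48.25 − 0.25q_A.
Plugging q_E into A's best response: q_A = 50.5 − 0.25(48.25 − 0.25q_A) ⇒ 0.9375q_A = 38.4375, so q_A = 41.
Then q_E = 48.25 − 0.25·41 = 38.
P_A = 299 − 2·41 − 38 = 179.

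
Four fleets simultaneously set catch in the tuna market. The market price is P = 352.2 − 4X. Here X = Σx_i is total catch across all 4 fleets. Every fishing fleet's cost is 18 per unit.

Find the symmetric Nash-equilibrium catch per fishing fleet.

16.71

A representative fishing fleet's profit is π_i = x_i(352.2 − 4X) − 18x_i, with X = x_i + Σ_{j≠i} x_j.
First-order condition: 334.2 − 8x_i − 4Σ_{j≠i} x_j = 0.
Imposing symmetry (x_j = x for all j) turns Σ_{j≠i} x_j into 3x, so 334.2 = 20x and x = 16.71.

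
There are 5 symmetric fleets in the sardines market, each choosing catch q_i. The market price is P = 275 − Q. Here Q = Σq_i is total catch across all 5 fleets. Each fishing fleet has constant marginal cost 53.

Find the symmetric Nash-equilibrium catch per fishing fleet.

37

A representative fishing fleet's profit is π_i = q_i(275 − Q) − 53q_i, with Q = q_i + Σ_{j≠i} q_j.
First-order condition: 222 − 2q_i − Σ_{j≠i} q_j = 0.
With identical fishing fleets, set every q_j = q: then 222 − 2q − 4q = 0, i.e. q = 222/6 = 37.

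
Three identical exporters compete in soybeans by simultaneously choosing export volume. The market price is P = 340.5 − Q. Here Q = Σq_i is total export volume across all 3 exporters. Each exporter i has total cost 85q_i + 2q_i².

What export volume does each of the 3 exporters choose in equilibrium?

31.9375

A representative exporter's profit is π_i = q_i(340.5 − Q) − 85q_i − 2q_i², with Q = q_i + Σ_{j≠i} q_j.
First-order condition: 255.5 − 6q_i − Σ_{j≠i} q_j = 0.
Imposing symmetry (q_j = q for all j) turns Σ_{j≠i} q_j into 2q, so 255.5 = 8q and q = 31.9375.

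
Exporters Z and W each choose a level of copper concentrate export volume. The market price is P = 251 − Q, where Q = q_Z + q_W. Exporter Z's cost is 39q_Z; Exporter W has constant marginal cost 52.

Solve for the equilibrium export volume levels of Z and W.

Exporter Z's profit: π = q_Z(251 − (q_Z + q_W)) − 39q_Z.
∂π/∂q_Z = 212 − 2q_Z − q_W = 0, so q_Z = 106 − 0.5q_W.
By the same steps for W: q_W = 99.5 − 0.5q_Z.
Solving the two reaction functions simultaneously: (1 − (−0.5)(−0.5))q_Z = 106 − 0.5·99.5, so 0.75q_Z = 56.25 and q_Z = 75.
Then q_W = 99.5 − 0.5·75 = 62.

75, 62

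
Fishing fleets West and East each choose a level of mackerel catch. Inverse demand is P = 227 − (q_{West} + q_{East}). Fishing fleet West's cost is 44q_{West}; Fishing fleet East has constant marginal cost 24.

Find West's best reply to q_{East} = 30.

76.5

Fishing fleet West's profit: π = q_{West}(227 − (q_{West} + q_{East})) − 44q_{West}.
∂π/∂q_{West} = 183 − 2q_{West} − q_{East} = 0, so q_{West} = 91.5 − 0.5q_{East}.
At q_{East} = 30: q_{West} = 91.5 − 0.5·30 = 76.5.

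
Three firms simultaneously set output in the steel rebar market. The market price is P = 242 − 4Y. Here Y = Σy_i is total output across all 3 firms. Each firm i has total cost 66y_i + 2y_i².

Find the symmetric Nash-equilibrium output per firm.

8.8

A representative firm's profit is π_i = y_i(242 − 4Y) − 66y_i − 2y_i², with Y = y_i + Σ_{j≠i} y_j.
First-order condition: 176 − 12y_i − 4Σ_{j≠i} y_j = 0.
With identical firms, set every y_j = y: then 176 − 12y − 8y = 0, i.e. y = 176/20 = 8.8.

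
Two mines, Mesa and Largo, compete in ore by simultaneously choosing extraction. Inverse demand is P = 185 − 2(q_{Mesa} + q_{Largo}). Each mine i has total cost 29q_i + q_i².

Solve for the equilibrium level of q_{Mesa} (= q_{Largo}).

19.5

Mine Mesa's profit: π = q_{Mesa}(185 − 2(q_{Mesa} + q_{Largo})) − 29q_{Mesa} − q_{Mesa}².
∂π/∂q_{Mesa} = 156 − 6q_{Mesa} − 2q_{Largo} = 0, so q_{Mesa} = 26 − (1/3)q_{Largo}.
The game is symmetric, so in equilibrium q_{Largo} = q_{Mesa}: the reaction function gives (4/3)q_{Mesa} = 26, hence q_{Mesa} = 19.5.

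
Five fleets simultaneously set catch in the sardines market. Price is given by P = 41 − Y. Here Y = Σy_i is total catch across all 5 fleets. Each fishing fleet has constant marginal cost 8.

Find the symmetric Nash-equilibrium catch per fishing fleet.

5.5

A representative fishing fleet's profit is π_i = y_i(41 − Y) − 8y_i, with Y = y_i + Σ_{j≠i} y_j.
First-order condition: 33 − 2y_i − Σ_{j≠i} y_j = 0.
With identical fishing fleets, set every y_j = y: then 33 − 2y − 4y = 0, i.e. y = 33/6 = 5.5.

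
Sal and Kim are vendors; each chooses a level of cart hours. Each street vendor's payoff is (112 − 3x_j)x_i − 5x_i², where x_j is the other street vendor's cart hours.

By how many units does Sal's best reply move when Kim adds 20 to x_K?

Sal's payoff is (112 − 3x_K)x_S − 5x_S².
∂π/∂x_S = 112 − 3x_K − 10x_S = 0, so x_S = 11.2 − 0.3x_K.
The reaction-function slope is −0.3, so a 20-unit rise in x_K moves x_S by −0.3 × 20 = −6. Sal's best response falls — the actions are strategic substitutes.

-6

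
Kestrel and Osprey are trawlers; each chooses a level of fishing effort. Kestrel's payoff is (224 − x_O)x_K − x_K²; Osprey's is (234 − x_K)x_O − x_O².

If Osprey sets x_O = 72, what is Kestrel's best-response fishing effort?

Expanding Kestrel's payoff: 224x_K − x_Ox_K − x_K².
∂π/∂x_K = 224 − x_O − 2x_K = 0, so x_K = 112 − 0.5x_O.
At x_O = 72: x_K = 112 − 0.5·72 = 76.

76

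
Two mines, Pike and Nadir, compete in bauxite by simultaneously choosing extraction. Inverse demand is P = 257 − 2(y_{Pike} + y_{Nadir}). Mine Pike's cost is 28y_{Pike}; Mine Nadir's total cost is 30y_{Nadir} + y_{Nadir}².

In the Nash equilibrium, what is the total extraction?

Mine Pike's profit: π = y_{Pike}(257 − 2(y_{Pike} + y_{Nadir})) − 28y_{Pike}.
∂π/∂y_{Pike} = 229 − 4y_{Pike} − 2y_{Nadir} = 0, so y_{Pike} = 57.25 − 0.5y_{Nadir}.
For Nadir: ∂π/∂y_{Nadir} = 227 − 6y_{Nadir} − 2y_{Pike} = 0 ⇒ y_{Nadir} = 227/6 − (1/3)y_{Pike}.
Solving the two reaction functions simultaneously: (1 − (−0.5)(−1/3))y_{Pike} = 57.25 − 0.5·(227/6), so (5/6)y_{Pike} = 115/3 and y_{Pike} = 46.
Then y_{Nadir} = 227/6 − (1/3)·46 = 22.5.
Total extraction: 46 + 22.5 = 68.5.

68.5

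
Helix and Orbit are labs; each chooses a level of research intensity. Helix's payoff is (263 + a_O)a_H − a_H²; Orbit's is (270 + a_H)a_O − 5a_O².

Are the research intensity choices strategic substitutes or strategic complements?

strategic complements

Expanding Helix's payoff: 263a_H + a_Oa_H − a_H².
∂π/∂a_H = 263 + a_O − 2a_H = 0, so a_H = 131.5 + 0.5a_O.
The best-response slope da_H/da_O = 0.5 > 0: the reaction function is upward-sloping, so the choices are strategic complements.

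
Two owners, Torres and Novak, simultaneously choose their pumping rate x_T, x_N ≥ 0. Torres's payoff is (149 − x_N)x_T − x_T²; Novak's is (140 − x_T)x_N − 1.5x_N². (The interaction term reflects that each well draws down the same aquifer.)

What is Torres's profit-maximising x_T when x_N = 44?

52.5

Expanding Torres's payoff: 149x_T − x_Nx_T − x_T².
∂π/∂x_T = 149 − x_N − 2x_T = 0, so x_T = 74.5 − 0.5x_N.
At x_N = 44: x_T = 74.5 − 0.5·44 = 52.5.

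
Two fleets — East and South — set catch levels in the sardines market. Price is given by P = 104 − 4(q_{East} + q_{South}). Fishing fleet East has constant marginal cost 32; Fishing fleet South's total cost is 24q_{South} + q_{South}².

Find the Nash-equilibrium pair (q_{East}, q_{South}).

Fishing fleet East's profit: π = q_{East}(104 − 4(q_{East} + q_{South})) − 32q_{East}.
∂π/∂q_{East} = 72 − 8q_{East} − 4q_{South} = 0, so q_{East} = 9 − 0.5q_{South}.
For South: ∂π/∂q_{South} = 80 − 10q_{South} − 4q_{East} = 0 ⇒ q_{South} = 8 − 0.4q_{East}.
Substituting the second reaction function into the first: q_{East} = 9 − 0.5(8 − 0.4q_{East}), which gives 0.8q_{East} = 5 ⇒ q_{East} = 6.25.
Then q_{South} = 8 − 0.4·6.25 = 5.5.

6.25, 5.5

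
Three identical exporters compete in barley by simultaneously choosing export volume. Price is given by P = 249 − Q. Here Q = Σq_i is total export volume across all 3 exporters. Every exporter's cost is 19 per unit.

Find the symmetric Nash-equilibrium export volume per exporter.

57.5

A representative exporter's profit is π_i = q_i(249 − Q) − 19q_i, with Q = q_i + Σ_{j≠i} q_j.
First-order condition: 230 − 2q_i − Σ_{j≠i} q_j = 0.
With identical exporters, set every q_j = q: then 230 − 2q − 2q = 0, i.e. q = 230/4 = 57.5.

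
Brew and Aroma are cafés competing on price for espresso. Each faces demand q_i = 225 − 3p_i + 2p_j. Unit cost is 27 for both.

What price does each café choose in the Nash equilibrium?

76.5

Brew's profit: π = (p_{Brew} − 27)(225 − 3p_{Brew} + 2p_{Aroma}).
∂π/∂p_{Brew} = 306 − 6p_{Brew} + 2p_{Aroma} = 0 ⇒ p_{Brew} = 51 + (1/3)p_{Aroma}.
The game is symmetric, so in equilibrium p_{Aroma} = p_{Brew}: the reaction function gives (2/3)p_{Brew} = 51, hence p_{Brew} = 76.5.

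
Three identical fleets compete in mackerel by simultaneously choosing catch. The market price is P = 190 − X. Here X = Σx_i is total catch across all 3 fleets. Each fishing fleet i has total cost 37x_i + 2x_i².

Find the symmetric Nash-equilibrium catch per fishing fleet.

19.125

A representative fishing fleet's profit is π_i = x_i(190 − X) − 37x_i − 2x_i², with X = x_i + Σ_{j≠i} x_j.
First-order condition: 153 − 6x_i − Σ_{j≠i} x_j = 0.
With identical fishing fleets, set every x_j = x: then 153 − 6x − 2x = 0, i.e. x = 153/8 = 19.125.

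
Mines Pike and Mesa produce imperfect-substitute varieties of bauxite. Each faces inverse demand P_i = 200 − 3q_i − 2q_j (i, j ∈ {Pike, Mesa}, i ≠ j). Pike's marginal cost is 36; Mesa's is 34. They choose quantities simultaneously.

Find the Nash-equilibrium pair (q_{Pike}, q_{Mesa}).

Mine Pike's profit: π = q_{Pike}(200 − 3q_{Pike} − 2q_{Mesa}) − 36q_{Pike}.
∂π/∂q_{Pike} = 164 − 6q_{Pike} − 2q_{Mesa} = 0 ⇒ q_{Pike} = 82/3 − (1/3)q_{Mesa}.
Similarly q_{Mesa} = 83/3 − (1/3)q_{Pike}.
Plugging q_{Mesa} into Pike's best response: q_{Pike} = 82/3 − (1/3)(83/3 − (1/3)q_{Pike}) ⇒ (8/9)q_{Pike} = 163/9, so q_{Pike} = 20.375.
Then q_{Mesa} = 83/3 − (1/3)·20.375 = 20.875.

20.375, 20.875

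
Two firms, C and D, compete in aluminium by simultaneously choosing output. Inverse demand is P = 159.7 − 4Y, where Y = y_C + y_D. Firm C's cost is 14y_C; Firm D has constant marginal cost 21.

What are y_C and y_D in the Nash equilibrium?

Firm C's profit: π = y_C(159.7 − 4(y_C + y_D)) − 14y_C.
∂π/∂y_C = 145.7 − 8y_C − 4y_D = 0, so y_C = 18.2125 − 0.5y_D.
By the same steps for D: y_D = 17.3375 − 0.5y_C.
Solving the two reaction functions simultaneously: (1 − (−0.5)(−0.5))y_C = 18.2125 − 0.5·17.3375, so 0.75y_C = 1527/160 and y_C = 12.725.
Then y_D = 17.3375 − 0.5·12.725 = 10.975.

12.725, 10.975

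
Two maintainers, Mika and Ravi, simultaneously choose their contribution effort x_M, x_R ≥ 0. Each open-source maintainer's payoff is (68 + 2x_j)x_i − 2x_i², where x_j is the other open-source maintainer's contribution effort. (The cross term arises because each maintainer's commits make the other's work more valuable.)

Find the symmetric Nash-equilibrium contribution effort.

34

Mika's payoff is (68 + 2x_R)x_M − 2x_M².
∂π/∂x_M = 68 + 2x_R − 4x_M = 0, so x_M = 17 + 0.5x_R.
By symmetry x_R = x_M; substituting into the reaction function, 0.5x_M = 17 and x_M = 34.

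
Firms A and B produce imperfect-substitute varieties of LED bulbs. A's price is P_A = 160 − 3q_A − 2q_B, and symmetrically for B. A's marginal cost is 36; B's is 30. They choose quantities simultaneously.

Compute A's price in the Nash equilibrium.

81.375

Firm A's profit: π = q_A(160 − 3q_A − 2q_B) − 36q_A.
∂π/∂q_A = 124 − 6q_A − 2q_B = 0 ⇒ q_A = 62/3 − (1/3)q_B.
Similarly q_B = 65/3 − (1/3)q_A.
Solving the two reaction functions simultaneously: (1 − (−1/3)(−1/3))q_A = 62/3 − (1/3)·(65/3), so (8/9)q_A = 121/9 and q_A = 15.125.
Then q_B = 65/3 − (1/3)·15.125 = 16.625.
P_A = 160 − 3·15.125 − 2·16.625 = 81.375.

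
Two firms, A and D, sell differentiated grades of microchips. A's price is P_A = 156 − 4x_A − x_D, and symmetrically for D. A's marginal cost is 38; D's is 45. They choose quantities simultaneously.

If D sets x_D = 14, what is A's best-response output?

13

Firm A's profit: π = x_A(156 − 4x_A − x_D) − 38x_A.
∂π/∂x_A = 118 − 8x_A − x_D = 0 ⇒ x_A = 14.75 − 0.125x_D.
At x_D = 14: x_A = 14.75 − 0.125·14 = 13.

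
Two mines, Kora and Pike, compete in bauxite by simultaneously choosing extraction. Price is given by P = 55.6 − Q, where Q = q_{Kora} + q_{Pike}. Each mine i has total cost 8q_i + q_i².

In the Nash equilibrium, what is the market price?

Mine Kora's profit: π = q_{Kora}(55.6 − (q_{Kora} + q_{Pike})) − 8q_{Kora} − q_{Kora}².
∂π/∂q_{Kora} = 47.6 − 4q_{Kora} − q_{Pike} = 0, so q_{Kora} = 11.9 − 0.25q_{Pike}.
By symmetry q_{Pike} = q_{Kora}; substituting into the reaction function, 1.25q_{Kora} = 11.9 and q_{Kora} = 9.52.
Equilibrium price: P = 55.6 − 19.04 = 36.56.

36.56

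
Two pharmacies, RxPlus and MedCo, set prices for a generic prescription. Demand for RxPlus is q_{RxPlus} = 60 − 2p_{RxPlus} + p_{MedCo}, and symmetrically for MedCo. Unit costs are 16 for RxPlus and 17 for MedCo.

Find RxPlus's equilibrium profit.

RxPlus's profit: π = (p_{RxPlus} − 16)(60 − 2p_{RxPlus} + p_{MedCo}).
∂π/∂p_{RxPlus} = 92 − 4p_{RxPlus} + p_{MedCo} = 0 ⇒ p_{RxPlus} = 23 + 0.25p_{MedCo}.
Similarly p_{MedCo} = 23.5 + 0.25p_{RxPlus}.
Substituting the second reaction function into the first: p_{RxPlus} = 23 + 0.25(23.5 + 0.25p_{RxPlus}), which gives 0.9375p_{RxPlus} = 28.875 ⇒ p_{RxPlus} = 30.8.
Then p_{MedCo} = 23.5 + 0.25·30.8 = 31.2.
q_{RxPlus} = 60 − 2·30.8 + 31.2 = 29.6.
Profit = (30.8 − 16)·29.6 = 438.08.

438.08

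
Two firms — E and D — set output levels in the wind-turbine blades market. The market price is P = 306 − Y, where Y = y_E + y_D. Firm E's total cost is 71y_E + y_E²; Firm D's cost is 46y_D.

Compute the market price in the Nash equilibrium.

161

Firm E's profit: π = y_E(306 − (y_E + y_D)) − 71y_E − y_E².
∂π/∂y_E = 235 − 4y_E − y_D = 0, so y_E = 58.75 − 0.25y_D.
For D: ∂π/∂y_D = 260 − 2y_D − y_E = 0 ⇒ y_D = 130 − 0.5y_E.
Plugging y_D into E's best response: y_E = 58.75 − 0.25(130 − 0.5y_E) ⇒ 0.875y_E = 26.25, so y_E = 30.
Then y_D = 130 − 0.5·30 = 115.
Equilibrium price: P = 306 − 145 = 161.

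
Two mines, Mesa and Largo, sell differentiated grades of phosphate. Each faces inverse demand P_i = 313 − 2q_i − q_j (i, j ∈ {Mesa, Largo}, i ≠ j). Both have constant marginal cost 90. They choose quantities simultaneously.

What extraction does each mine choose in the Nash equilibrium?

Mine Mesa's profit: π = q_{Mesa}(313 − 2q_{Mesa} − q_{Largo}) − 90q_{Mesa}.
∂π/∂q_{Mesa} = 223 − 4q_{Mesa} − q_{Largo} = 0 ⇒ q_{Mesa} = 55.75 − 0.25q_{Largo}.
Setting q_{Mesa} = q_{Largo} in the reaction function: q_{Mesa} = 55.75 − 0.25q_{Mesa}, so q_{Mesa} = 55.75 / 1.25 = 44.6.

44.6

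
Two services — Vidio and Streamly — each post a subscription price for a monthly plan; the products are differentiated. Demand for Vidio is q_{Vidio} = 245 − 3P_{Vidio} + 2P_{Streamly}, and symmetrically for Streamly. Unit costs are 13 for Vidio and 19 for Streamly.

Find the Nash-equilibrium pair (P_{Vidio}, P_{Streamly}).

72.125, 74.375

Vidio's profit: π = (P_{Vidio} − 13)(245 − 3P_{Vidio} + 2P_{Streamly}).
∂π/∂P_{Vidio} = 284 − 6P_{Vidio} + 2P_{Streamly} = 0 ⇒ P_{Vidio} = 142/3 + (1/3)P_{Streamly}.
Similarly P_{Streamly} = 151/3 + (1/3)P_{Vidio}.
Substituting the second reaction function into the first: P_{Vidio} = 142/3 + (1/3)(151/3 + (1/3)P_{Vidio}), which gives (8/9)P_{Vidio} = 577/9 ⇒ P_{Vidio} = 72.125.
Then P_{Streamly} = 151/3 + (1/3)·72.125 = 74.375.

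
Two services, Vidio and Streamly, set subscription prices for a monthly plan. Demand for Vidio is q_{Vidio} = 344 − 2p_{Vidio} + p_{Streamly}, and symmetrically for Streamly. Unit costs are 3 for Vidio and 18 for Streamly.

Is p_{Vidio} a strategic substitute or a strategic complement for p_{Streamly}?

Vidio's profit: π = (p_{Vidio} − 3)(344 − 2p_{Vidio} + p_{Streamly}).
∂π/∂p_{Vidio} = 350 − 4p_{Vidio} + p_{Streamly} = 0 ⇒ p_{Vidio} = 87.5 + 0.25p_{Streamly}.
The best-response slope dp_{Vidio}/dp_{Streamly} = 0.25 > 0: the reaction function is upward-sloping, so the choices are strategic complements.

strategic complements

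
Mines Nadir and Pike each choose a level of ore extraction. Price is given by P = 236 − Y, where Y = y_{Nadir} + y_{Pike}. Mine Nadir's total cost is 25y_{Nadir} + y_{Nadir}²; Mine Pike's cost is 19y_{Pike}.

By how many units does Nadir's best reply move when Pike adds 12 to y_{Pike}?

-3

Mine Nadir's profit: π = y_{Nadir}(236 − (y_{Nadir} + y_{Pike})) − 25y_{Nadir} − y_{Nadir}².
∂π/∂y_{Nadir} = 211 − 4y_{Nadir} − y_{Pike} = 0, so y_{Nadir} = 52.75 − 0.25y_{Pike}.
The reaction-function slope is −0.25, so a 12-unit rise in y_{Pike} moves y_{Nadir} by −0.25 × 12 = −3. Nadir's best response falls — the actions are strategic substitutes.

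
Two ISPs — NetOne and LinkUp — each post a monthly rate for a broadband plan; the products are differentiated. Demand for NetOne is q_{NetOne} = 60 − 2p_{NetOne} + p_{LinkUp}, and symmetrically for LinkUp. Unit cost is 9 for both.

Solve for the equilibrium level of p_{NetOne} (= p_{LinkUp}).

NetOne's profit: π = (p_{NetOne} − 9)(60 − 2p_{NetOne} + p_{LinkUp}).
∂π/∂p_{NetOne} = 78 − 4p_{NetOne} + p_{LinkUp} = 0 ⇒ p_{NetOne} = 19.5 + 0.25p_{LinkUp}.
By symmetry p_{LinkUp} = p_{NetOne}; substituting into the reaction function, 0.75p_{NetOne} = 19.5 and p_{NetOne} = 26.

26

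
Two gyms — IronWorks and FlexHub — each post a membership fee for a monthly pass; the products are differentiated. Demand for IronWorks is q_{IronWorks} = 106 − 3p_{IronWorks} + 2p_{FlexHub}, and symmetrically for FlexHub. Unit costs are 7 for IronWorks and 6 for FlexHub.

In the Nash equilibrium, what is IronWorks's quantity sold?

IronWorks's profit: π = (p_{IronWorks} − 7)(106 − 3p_{IronWorks} + 2p_{FlexHub}).
∂π/∂p_{IronWorks} = 127 − 6p_{IronWorks} + 2p_{FlexHub} = 0 ⇒ p_{IronWorks} = 127/6 + (1/3)p_{FlexHub}.
Similarly p_{FlexHub} = 62/3 + (1/3)p_{IronWorks}.
Plugging p_{FlexHub} into IronWorks's best response: p_{IronWorks} = 127/6 + (1/3)(62/3 + (1/3)p_{IronWorks}) ⇒ (8/9)p_{IronWorks} = 505/18, so p_{IronWorks} = 31.5625.
Then p_{FlexHub} = 62/3 + (1/3)·31.5625 = 31.1875.
q_{IronWorks} = 106 − 3·31.5625 + 2·31.1875 = 73.6875.

73.6875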